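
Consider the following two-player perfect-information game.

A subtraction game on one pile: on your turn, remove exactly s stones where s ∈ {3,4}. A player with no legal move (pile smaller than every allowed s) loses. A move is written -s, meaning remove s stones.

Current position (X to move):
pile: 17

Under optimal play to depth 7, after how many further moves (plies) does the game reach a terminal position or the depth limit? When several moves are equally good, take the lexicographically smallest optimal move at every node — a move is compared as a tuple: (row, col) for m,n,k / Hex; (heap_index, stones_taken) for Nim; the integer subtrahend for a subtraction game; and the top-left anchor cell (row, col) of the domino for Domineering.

ply 1, X at 17 | -3=+1→14*; -4=-1→13
ply 2, O at 14 | -3=-1→11*; -4=-1→10
ply 3, X at 11 | -3=+1→8*; -4=+1→7
ply 4, O at 8 | -3=-1→5*; -4=-1→4
ply 5, X at 5 | -3=+1→2*; -4=+1→1
ply 6: 2 is terminal -1 (O); from 17 depth 7

PV length from [17]: 5 plies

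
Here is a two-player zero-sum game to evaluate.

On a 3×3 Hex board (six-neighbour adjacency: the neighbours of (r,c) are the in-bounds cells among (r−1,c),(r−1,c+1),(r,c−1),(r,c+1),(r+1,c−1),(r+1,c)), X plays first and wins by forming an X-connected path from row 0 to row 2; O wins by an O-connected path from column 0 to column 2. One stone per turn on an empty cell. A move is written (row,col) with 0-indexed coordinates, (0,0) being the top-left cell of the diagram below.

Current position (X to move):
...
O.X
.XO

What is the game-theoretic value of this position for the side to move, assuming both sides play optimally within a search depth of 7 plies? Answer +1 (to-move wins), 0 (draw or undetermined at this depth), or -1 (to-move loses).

value(.../O.X/.XO, X) = +1

ply 1, X at .../O.X/.XO | (0,0)=-1→X../O.X/.XO; (0,1)=+1→.X./O.X/.XO*; (0,2)=+1→..X/O.X/.XO; (1,1)=+1→.../OXX/.XO; (2,0)=-1→.../O.X/XXO
ply 2, O at .X./O.X/.XO | (0,0)=-1→OX./O.X/.XO*; (0,2)=-1→.XO/O.X/.XO; (1,1)=-1→.X./OOX/.XO; (2,0)=-1→.X./O.X/OXO
ply 3, X at OX./O.X/.XO | (0,2)=+1→OXX/O.X/.XO*; (1,1)=+1→OX./OXX/.XO; (2,0)=+1→OX./O.X/XXO
ply 4: OXX/O.X/.XO is terminal -1 (O); from .../O.X/.XO depth 7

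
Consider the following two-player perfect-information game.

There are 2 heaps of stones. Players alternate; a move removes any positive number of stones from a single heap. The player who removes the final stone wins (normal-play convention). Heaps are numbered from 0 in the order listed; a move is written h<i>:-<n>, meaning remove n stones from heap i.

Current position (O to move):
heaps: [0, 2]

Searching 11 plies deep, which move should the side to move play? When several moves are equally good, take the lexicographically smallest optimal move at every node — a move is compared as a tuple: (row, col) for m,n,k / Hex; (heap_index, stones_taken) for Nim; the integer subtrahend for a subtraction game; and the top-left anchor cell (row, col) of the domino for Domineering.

O's best at [(0,2)]: h1:-2

p1 O@[(0,2)]: h1:-1[(0,1)]-1 h1:-2[(0,0)]+1*
p2 X@[(0,0)] terminal -1; root [(0,2)] d11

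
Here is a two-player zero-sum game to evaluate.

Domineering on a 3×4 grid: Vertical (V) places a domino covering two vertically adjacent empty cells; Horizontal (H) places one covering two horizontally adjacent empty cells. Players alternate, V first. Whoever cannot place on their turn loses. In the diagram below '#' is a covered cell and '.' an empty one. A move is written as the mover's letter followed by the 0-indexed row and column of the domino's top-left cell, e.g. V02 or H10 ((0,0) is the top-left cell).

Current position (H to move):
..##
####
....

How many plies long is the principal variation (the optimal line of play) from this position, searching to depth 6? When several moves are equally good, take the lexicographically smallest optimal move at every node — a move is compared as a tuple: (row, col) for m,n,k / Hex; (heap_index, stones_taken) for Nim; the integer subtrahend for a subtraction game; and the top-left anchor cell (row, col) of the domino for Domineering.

ply 1, H at ..##/####/.... | H00=+1→####/####/....*; H20=+1→..##/####/##..; H21=+1→..##/####/.##.; H22=+1→..##/####/..##
ply 2: ####/####/.... is terminal -1 (V); from ..##/####/.... depth 6

PV length from [..##/####/....]: 1 ply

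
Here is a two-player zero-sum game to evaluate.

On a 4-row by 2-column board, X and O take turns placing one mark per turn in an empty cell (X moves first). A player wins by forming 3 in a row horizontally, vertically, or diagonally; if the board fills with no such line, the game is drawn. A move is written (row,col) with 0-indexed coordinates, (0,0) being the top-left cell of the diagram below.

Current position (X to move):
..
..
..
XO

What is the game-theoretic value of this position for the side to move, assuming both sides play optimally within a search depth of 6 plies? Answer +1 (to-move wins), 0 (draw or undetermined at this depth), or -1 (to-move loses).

[../../../XO] X move#1: (0,0):+0/X./../../XO*, (0,1):+0/.X/../../XO, (1,0):+0/../X./../XO, (1,1):+0/../.X/../XO, (2,0):+0/../../X./XO, (2,1):+0/../../.X/XO
[X./../../XO] O move#2: (0,1):+0/XO/../../XO*, (1,0):+0/X./O./../XO, (1,1):+0/X./.O/../XO, (2,0):+0/X./../O./XO, (2,1):+0/X./../.O/XO
[XO/../../XO] X move#3: (1,0):+0/XO/X./../XO*, (1,1):+0/XO/.X/../XO, (2,0):+0/XO/../X./XO, (2,1):+0/XO/../.X/XO
[XO/X./../XO] O move#4: (1,1):-1/XO/XO/../XO, (2,0):+0/XO/X./O./XO*, (2,1):-1/XO/X./.O/XO
[XO/X./O./XO] X move#5: (1,1):+0/XO/XX/O./XO*, (2,1):+0/XO/X./OX/XO
[XO/XX/O./XO] O move#6: (2,1):+0/XO/XX/OO/XO*
[XO/XX/OO/XO] end (terminal +0, X#7); searched ../../../XO to 6

value(../../../XO, X) = 0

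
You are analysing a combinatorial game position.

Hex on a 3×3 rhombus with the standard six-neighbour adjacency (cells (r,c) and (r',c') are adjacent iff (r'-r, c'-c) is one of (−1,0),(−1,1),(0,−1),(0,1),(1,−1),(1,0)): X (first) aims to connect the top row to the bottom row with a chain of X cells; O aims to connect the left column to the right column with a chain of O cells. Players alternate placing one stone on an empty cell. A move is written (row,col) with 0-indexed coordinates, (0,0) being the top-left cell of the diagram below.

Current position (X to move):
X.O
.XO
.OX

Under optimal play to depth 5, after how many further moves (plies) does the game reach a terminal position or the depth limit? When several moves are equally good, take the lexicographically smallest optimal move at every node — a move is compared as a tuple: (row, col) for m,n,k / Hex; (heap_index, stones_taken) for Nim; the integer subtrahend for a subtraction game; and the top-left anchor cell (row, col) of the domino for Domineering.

PV length from [X.O/.XO/.OX]: 3 plies

p1 X@[X.O/.XO/.OX]: (0,1)[XXO/.XO/.OX]-1 (1,0)[X.O/XXO/.OX]-1 (2,0)[X.O/.XO/XOX]+1*
p2 O@[X.O/.XO/XOX]: (0,1)[XOO/.XO/XOX]-1* (1,0)[X.O/OXO/XOX]-1
p3 X@[XOO/.XO/XOX]: (1,0)[XOO/XXO/XOX]+1*
p4 O@[XOO/XXO/XOX] terminal -1; root [X.O/.XO/.OX] d5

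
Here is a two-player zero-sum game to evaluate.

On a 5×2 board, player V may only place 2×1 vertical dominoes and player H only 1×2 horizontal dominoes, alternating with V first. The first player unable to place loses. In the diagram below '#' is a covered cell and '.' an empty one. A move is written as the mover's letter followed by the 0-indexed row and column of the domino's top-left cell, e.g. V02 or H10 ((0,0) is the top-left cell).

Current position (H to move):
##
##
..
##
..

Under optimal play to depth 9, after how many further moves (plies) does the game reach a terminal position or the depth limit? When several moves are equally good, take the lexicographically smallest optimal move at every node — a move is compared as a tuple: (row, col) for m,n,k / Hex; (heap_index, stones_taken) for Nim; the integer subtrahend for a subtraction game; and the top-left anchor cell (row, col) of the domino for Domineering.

p1 H@[##/##/../##/..]: H20[##/##/##/##/..]+1* H40[##/##/../##/##]+1
p2 V@[##/##/##/##/..] terminal -1; root [##/##/../##/..] d9

PV length from [##/##/../##/..]: 1 ply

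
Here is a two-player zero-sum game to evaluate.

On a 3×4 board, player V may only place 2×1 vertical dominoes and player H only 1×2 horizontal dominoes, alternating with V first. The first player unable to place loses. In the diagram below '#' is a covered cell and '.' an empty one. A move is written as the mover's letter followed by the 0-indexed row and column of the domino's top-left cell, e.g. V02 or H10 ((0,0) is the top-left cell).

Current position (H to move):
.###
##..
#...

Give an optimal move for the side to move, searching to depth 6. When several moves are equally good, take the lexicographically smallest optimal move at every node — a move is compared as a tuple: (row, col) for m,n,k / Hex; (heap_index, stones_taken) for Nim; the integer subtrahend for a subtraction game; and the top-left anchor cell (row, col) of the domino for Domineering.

[.###/##../#...] H move#1: H12:+1/.###/####/#...*, H21:-1/.###/##../###., H22:+1/.###/##../#.##
[.###/####/#...] end (terminal -1, V#2); searched .###/##../#... to 6

H's best at [.###/##../#...]: H12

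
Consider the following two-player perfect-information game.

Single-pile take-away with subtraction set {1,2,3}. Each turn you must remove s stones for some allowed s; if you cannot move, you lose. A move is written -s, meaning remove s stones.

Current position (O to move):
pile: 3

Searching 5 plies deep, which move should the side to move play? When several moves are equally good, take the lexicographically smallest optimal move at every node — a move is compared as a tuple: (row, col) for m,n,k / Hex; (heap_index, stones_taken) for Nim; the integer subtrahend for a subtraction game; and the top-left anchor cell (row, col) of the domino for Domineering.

ply 1, O at 3 | -1=-1→2; -2=-1→1; -3=+1→0*
ply 2: 0 is terminal -1 (X); from 3 depth 5

O's best at [3]: -3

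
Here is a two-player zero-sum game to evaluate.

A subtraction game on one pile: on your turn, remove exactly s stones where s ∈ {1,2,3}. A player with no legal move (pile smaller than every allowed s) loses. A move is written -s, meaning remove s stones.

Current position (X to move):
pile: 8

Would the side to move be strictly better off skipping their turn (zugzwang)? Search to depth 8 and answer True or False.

zugzwang(8, X) = True

p1 X@[8]: -1[7]-1* -2[6]-1 -3[5]-1
p2 O@[7]: -1[6]-1 -2[5]-1 -3[4]+1*
p3 X@[4]: -1[3]-1* -2[2]-1 -3[1]-1
p4 O@[3]: -1[2]-1 -2[1]-1 -3[0]+1*
p5 X@[0] terminal -1; root [8] d8
suppose X passes — search the same position with O to move:
pass> p1 O@[8]: -1[7]-1* -2[6]-1 -3[5]-1
pass> p2 X@[7]: -1[6]-1 -2[5]-1 -3[4]+1*
pass> p3 O@[4]: -1[3]-1* -2[2]-1 -3[1]-1
pass> p4 X@[3]: -1[2]-1 -2[1]-1 -3[0]+1*
pass> p5 O@[0] terminal -1; root [8] d8
for X: play -1, pass +1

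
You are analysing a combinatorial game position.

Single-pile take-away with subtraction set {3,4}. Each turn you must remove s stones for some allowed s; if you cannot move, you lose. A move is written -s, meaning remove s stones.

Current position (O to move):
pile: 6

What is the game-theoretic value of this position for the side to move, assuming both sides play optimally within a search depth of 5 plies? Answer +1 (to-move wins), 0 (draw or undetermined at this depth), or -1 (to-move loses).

[6] O move#1: -3:-1/3, -4:+1/2*
[2] end (terminal -1, X#2); searched 6 to 5

value(6, O) = +1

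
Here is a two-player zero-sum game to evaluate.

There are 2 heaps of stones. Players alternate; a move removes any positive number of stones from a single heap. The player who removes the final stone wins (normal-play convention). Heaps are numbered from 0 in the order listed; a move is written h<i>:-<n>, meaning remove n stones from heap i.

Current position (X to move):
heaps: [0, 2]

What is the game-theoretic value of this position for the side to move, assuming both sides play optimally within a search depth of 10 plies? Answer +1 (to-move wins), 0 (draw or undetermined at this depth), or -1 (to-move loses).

value((0,2), X) = +1

p1 X@[(0,2)]: h1:-1[(0,1)]-1 h1:-2[(0,0)]+1*
p2 O@[(0,0)] terminal -1; root [(0,2)] d10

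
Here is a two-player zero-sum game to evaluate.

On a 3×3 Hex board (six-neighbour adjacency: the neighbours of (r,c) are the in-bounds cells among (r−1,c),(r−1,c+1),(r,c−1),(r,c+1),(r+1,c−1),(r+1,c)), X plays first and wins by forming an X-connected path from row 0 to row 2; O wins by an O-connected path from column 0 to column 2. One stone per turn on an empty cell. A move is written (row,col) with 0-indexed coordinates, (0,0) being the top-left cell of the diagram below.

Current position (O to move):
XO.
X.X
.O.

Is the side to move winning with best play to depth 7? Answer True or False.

O winning at [XO./X.X/.O.]: False

p1 O@[XO./X.X/.O.]: (0,2)[XOO/X.X/.O.]-1* (1,1)[XO./XOX/.O.]-1 (2,0)[XO./X.X/OO.]-1 (2,2)[XO./X.X/.OO]-1
p2 X@[XOO/X.X/.O.]: (1,1)[XOO/XXX/.O.]+1* (2,0)[XOO/X.X/XO.]+1 (2,2)[XOO/X.X/.OX]+1
p3 O@[XOO/XXX/.O.]: (2,0)[XOO/XXX/OO.]-1* (2,2)[XOO/XXX/.OO]-1
p4 X@[XOO/XXX/OO.]: (2,2)[XOO/XXX/OOX]+1*
p5 O@[XOO/XXX/OOX] terminal -1; root [XO./X.X/.O.] d7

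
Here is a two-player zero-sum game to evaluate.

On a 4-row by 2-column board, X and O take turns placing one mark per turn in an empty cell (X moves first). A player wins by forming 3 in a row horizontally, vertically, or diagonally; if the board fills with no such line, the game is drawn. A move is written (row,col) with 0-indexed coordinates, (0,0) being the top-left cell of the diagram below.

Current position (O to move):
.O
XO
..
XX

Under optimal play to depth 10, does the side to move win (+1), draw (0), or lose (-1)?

value(.O/XO/../XX, O) = +1

[.O/XO/../XX] O move#1: (0,0):-1/OO/XO/../XX, (2,0):+0/.O/XO/O./XX, (2,1):+1/.O/XO/.O/XX*
[.O/XO/.O/XX] end (terminal -1, X#2); searched .O/XO/../XX to 10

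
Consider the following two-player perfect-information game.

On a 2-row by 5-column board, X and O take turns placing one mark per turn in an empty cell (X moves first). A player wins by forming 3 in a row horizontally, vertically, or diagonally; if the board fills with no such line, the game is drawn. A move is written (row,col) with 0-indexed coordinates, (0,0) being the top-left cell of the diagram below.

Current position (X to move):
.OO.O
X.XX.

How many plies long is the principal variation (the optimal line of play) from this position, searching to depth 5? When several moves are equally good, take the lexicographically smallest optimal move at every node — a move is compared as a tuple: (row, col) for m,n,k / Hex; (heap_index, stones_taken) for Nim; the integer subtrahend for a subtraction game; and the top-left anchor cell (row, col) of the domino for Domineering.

PV length from [.OO.O/X.XX.]: 1 ply

p1 X@[.OO.O/X.XX.]: (0,0)[XOO.O/X.XX.]-1 (0,3)[.OOXO/X.XX.]-1 (1,1)[.OO.O/XXXX.]+1* (1,4)[.OO.O/X.XXX]+1
p2 O@[.OO.O/XXXX.] terminal -1; root [.OO.O/X.XX.] d5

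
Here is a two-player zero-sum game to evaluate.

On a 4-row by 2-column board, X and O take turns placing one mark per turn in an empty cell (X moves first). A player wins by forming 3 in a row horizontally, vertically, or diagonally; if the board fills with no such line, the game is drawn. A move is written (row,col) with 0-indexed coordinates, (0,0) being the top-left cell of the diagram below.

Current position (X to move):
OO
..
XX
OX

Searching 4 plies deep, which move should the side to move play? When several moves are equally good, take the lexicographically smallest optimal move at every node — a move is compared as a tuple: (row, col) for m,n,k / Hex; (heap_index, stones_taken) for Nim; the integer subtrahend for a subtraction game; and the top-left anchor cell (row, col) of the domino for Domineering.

X's best at [OO/../XX/OX]: (1,1)

p1 X@[OO/../XX/OX]: (1,0)[OO/X./XX/OX]+0 (1,1)[OO/.X/XX/OX]+1*
p2 O@[OO/.X/XX/OX] terminal -1; root [OO/../XX/OX] d4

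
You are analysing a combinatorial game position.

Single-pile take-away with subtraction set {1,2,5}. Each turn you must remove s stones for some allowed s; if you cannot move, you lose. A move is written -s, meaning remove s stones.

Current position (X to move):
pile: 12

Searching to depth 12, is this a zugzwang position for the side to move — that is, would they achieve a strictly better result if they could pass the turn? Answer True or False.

zugzwang(12, X) = True

p1 X@[12]: -1[11]-1* -2[10]-1 -5[7]-1
p2 O@[11]: -1[10]-1 -2[9]+1* -5[6]+1
p3 X@[9]: -1[8]-1* -2[7]-1 -5[4]-1
p4 O@[8]: -1[7]-1 -2[6]+1* -5[3]+1
p5 X@[6]: -1[5]-1* -2[4]-1 -5[1]-1
p6 O@[5]: -1[4]-1 -2[3]+1* -5[0]+1
p7 X@[3]: -1[2]-1* -2[1]-1
p8 O@[2]: -1[1]-1 -2[0]+1*
p9 X@[0] terminal -1; root [12] d12
suppose X passes — search the same position with O to move:
pass> p1 O@[12]: -1[11]-1* -2[10]-1 -5[7]-1
pass> p2 X@[11]: -1[10]-1 -2[9]+1* -5[6]+1
pass> p3 O@[9]: -1[8]-1* -2[7]-1 -5[4]-1
pass> p4 X@[8]: -1[7]-1 -2[6]+1* -5[3]+1
pass> p5 O@[6]: -1[5]-1* -2[4]-1 -5[1]-1
pass> p6 X@[5]: -1[4]-1 -2[3]+1* -5[0]+1
pass> p7 O@[3]: -1[2]-1* -2[1]-1
pass> p8 X@[2]: -1[1]-1 -2[0]+1*
pass> p9 O@[0] terminal -1; root [12] d12
for X: play -1, pass +1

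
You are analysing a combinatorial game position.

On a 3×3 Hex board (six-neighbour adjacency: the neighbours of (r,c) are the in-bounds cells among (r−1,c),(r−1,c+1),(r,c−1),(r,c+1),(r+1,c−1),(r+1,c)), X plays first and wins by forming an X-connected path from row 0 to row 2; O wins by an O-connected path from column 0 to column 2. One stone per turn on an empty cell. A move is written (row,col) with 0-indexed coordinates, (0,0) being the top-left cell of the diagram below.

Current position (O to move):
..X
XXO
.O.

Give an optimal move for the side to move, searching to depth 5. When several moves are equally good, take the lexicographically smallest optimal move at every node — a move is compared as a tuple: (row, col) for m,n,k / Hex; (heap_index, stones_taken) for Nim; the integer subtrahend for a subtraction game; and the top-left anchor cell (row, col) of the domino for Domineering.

O's best at [..X/XXO/.O.]: (2,0)

[..X/XXO/.O.] O move#1: (0,0):-1/O.X/XXO/.O., (0,1):-1/.OX/XXO/.O., (2,0):+1/..X/XXO/OO.*, (2,2):-1/..X/XXO/.OO
[..X/XXO/OO.] end (terminal -1, X#2); searched ..X/XXO/.O. to 5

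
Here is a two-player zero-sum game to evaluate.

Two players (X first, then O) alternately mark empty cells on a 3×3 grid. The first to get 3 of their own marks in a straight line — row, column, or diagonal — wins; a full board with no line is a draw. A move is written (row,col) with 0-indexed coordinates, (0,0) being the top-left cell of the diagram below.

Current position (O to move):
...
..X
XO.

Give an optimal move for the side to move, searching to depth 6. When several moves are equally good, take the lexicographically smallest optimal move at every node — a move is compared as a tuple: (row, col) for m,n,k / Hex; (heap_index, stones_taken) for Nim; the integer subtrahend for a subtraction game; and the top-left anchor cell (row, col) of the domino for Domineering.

ply 1, O at .../..X/XO. | (0,0)=-1→O../..X/XO.; (0,1)=-1→.O./..X/XO.; (0,2)=-1→..O/..X/XO.; (1,0)=-1→.../O.X/XO.; (1,1)=+0→.../.OX/XO.*; (2,2)=-1→.../..X/XOO
ply 2, X at .../.OX/XO. | (0,0)=-1→X../.OX/XO.; (0,1)=+0→.X./.OX/XO.*; (0,2)=-1→..X/.OX/XO.; (1,0)=-1→.../XOX/XO.; (2,2)=-1→.../.OX/XOX
ply 3, O at .X./.OX/XO. | (0,0)=+0→OX./.OX/XO.*; (0,2)=+0→.XO/.OX/XO.; (1,0)=-1→.X./OOX/XO.; (2,2)=-1→.X./.OX/XOO
ply 4, X at OX./.OX/XO. | (0,2)=-1→OXX/.OX/XO.; (1,0)=-1→OX./XOX/XO.; (2,2)=+0→OX./.OX/XOX*
ply 5, O at OX./.OX/XOX | (0,2)=+0→OXO/.OX/XOX*; (1,0)=-1→OX./OOX/XOX
ply 6, X at OXO/.OX/XOX | (1,0)=+0→OXO/XOX/XOX*
ply 7: OXO/XOX/XOX is terminal +0 (O); from .../..X/XO. depth 6

O's best at [.../..X/XO.]: (1,1)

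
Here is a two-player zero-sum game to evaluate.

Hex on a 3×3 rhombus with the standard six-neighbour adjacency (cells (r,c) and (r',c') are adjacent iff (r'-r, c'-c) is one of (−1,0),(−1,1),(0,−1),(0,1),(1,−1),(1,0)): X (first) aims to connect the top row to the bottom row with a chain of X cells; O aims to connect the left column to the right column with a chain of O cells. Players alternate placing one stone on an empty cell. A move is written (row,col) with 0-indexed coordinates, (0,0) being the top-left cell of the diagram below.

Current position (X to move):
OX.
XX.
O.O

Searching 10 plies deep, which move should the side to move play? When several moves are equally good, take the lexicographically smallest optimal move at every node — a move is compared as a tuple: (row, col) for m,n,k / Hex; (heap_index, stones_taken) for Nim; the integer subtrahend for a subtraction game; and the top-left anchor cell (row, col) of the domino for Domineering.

X's best at [OX./XX./O.O]: (2,1)

[OX./XX./O.O] X move#1: (0,2):-1/OXX/XX./O.O, (1,2):-1/OX./XXX/O.O, (2,1):+1/OX./XX./OXO*
[OX./XX./OXO] end (terminal -1, O#2); searched OX./XX./O.O to 10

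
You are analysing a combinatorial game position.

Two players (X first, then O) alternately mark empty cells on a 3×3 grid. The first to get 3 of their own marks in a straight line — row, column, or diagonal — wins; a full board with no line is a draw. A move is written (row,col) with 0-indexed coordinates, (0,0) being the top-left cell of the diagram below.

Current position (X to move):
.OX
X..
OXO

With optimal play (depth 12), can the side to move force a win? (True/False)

p1 X@[.OX/X../OXO]: (0,0)[XOX/X../OXO]+0* (1,1)[.OX/XX./OXO]+0 (1,2)[.OX/X.X/OXO]+0
p2 O@[XOX/X../OXO]: (1,1)[XOX/XO./OXO]+0* (1,2)[XOX/X.O/OXO]+0
p3 X@[XOX/XO./OXO]: (1,2)[XOX/XOX/OXO]+0*
p4 O@[XOX/XOX/OXO] terminal +0; root [.OX/X../OXO] d12

X winning at [.OX/X../OXO]: False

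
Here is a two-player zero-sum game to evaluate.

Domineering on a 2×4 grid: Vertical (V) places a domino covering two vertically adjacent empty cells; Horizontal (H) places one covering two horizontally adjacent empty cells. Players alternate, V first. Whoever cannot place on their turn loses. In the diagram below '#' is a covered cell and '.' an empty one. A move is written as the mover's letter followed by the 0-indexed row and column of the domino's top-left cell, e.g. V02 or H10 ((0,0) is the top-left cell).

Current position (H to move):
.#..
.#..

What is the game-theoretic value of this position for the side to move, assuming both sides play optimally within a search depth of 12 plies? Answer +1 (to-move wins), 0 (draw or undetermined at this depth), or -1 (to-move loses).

[.#../.#..] H move#1: H02:+1/.###/.#..*, H12:+1/.#../.###
[.###/.#..] V move#2: V00:-1/####/##..*
[####/##..] H move#3: H12:+1/####/####*
[####/####] end (terminal -1, V#4); searched .#../.#.. to 12

value(.#../.#.., H) = +1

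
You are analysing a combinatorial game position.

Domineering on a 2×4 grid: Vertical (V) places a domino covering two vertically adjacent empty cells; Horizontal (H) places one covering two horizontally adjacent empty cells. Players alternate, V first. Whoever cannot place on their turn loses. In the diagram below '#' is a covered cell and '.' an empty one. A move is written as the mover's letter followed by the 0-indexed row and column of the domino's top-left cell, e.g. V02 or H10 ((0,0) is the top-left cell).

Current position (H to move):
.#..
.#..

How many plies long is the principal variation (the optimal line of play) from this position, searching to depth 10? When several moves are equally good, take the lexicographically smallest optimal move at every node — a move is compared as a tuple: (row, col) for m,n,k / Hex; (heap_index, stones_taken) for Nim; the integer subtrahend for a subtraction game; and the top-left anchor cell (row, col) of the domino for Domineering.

PV length from [.#../.#..]: 3 plies

ply 1, H at .#../.#.. | H02=+1→.###/.#..*; H12=+1→.#../.###
ply 2, V at .###/.#.. | V00=-1→####/##..*
ply 3, H at ####/##.. | H12=+1→####/####*
ply 4: ####/#### is terminal -1 (V); from .#../.#.. depth 10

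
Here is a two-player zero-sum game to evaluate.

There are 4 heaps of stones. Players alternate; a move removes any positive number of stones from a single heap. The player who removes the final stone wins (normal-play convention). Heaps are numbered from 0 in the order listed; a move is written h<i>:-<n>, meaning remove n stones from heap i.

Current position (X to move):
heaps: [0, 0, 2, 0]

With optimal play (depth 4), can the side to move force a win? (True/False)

p1 X@[(0,0,2,0)]: h2:-1[(0,0,1,0)]-1 h2:-2[(0,0,0,0)]+1*
p2 O@[(0,0,0,0)] terminal -1; root [(0,0,2,0)] d4

X winning at [(0,0,2,0)]: True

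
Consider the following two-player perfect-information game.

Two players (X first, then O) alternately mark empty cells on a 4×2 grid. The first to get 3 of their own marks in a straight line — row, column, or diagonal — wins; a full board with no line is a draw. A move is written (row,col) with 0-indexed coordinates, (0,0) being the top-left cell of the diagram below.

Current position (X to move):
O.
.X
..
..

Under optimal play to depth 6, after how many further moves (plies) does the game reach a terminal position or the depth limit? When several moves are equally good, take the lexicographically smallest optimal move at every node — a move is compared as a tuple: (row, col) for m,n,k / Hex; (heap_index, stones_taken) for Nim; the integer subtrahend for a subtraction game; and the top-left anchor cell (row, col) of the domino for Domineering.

ply 1, X at O./.X/../.. | (0,1)=+0→OX/.X/../..; (1,0)=+0→O./XX/../..; (2,0)=+0→O./.X/X./..; (2,1)=+1→O./.X/.X/..*; (3,0)=+0→O./.X/../X.; (3,1)=+0→O./.X/../.X
ply 2, O at O./.X/.X/.. | (0,1)=-1→OO/.X/.X/..*; (1,0)=-1→O./OX/.X/..; (2,0)=-1→O./.X/OX/..; (3,0)=-1→O./.X/.X/O.; (3,1)=-1→O./.X/.X/.O
ply 3, X at OO/.X/.X/.. | (1,0)=+0→OO/XX/.X/..; (2,0)=+0→OO/.X/XX/..; (3,0)=+0→OO/.X/.X/X.; (3,1)=+1→OO/.X/.X/.X*
ply 4: OO/.X/.X/.X is terminal -1 (O); from O./.X/../.. depth 6

PV length from [O./.X/../..]: 3 plies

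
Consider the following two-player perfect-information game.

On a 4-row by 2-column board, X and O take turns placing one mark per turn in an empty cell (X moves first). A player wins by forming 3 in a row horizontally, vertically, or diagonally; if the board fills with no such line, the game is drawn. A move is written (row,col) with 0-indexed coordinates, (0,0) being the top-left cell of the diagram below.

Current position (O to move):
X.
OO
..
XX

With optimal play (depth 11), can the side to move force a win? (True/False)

O winning at [X./OO/../XX]: False

p1 O@[X./OO/../XX]: (0,1)[XO/OO/../XX]+0* (2,0)[X./OO/O./XX]+0 (2,1)[X./OO/.O/XX]+0
p2 X@[XO/OO/../XX]: (2,0)[XO/OO/X./XX]-1 (2,1)[XO/OO/.X/XX]+0*
p3 O@[XO/OO/.X/XX]: (2,0)[XO/OO/OX/XX]+0*
p4 X@[XO/OO/OX/XX] terminal +0; root [X./OO/../XX] d11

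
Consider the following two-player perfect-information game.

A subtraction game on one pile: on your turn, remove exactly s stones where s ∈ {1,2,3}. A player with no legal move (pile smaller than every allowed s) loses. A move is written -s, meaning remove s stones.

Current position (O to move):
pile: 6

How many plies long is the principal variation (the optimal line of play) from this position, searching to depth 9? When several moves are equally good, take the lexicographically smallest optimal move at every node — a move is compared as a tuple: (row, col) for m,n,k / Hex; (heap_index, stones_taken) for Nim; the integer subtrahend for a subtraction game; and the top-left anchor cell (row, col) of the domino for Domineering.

p1 O@[6]: -1[5]-1 -2[4]+1* -3[3]-1
p2 X@[4]: -1[3]-1* -2[2]-1 -3[1]-1
p3 O@[3]: -1[2]-1 -2[1]-1 -3[0]+1*
p4 X@[0] terminal -1; root [6] d9

PV length from [6]: 3 plies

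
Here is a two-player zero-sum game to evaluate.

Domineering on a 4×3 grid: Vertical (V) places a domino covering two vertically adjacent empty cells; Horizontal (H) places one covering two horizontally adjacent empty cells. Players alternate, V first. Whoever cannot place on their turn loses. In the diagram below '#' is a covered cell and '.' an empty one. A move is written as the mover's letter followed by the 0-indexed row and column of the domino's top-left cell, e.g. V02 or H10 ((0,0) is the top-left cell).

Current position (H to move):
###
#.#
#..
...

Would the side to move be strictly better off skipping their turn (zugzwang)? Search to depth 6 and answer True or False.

[###/#.#/#../...] H move#1: H21:+1/###/#.#/###/...*, H30:-1/###/#.#/#../##., H31:-1/###/#.#/#../.##
[###/#.#/###/...] end (terminal -1, V#2); searched ###/#.#/#../... to 6
pass branch (V moves first from the same position):
  | [###/#.#/#../...] V move#1: V11:-1/###/###/##./..., V21:+1/###/#.#/##./.#.*, V22:+1/###/#.#/#.#/..#
  | [###/#.#/##./.#.] end (terminal -1, H#2); searched ###/#.#/#../... to 6
H moving scores +1; H passing scores -1

zugzwang(###/#.#/#../..., H) = False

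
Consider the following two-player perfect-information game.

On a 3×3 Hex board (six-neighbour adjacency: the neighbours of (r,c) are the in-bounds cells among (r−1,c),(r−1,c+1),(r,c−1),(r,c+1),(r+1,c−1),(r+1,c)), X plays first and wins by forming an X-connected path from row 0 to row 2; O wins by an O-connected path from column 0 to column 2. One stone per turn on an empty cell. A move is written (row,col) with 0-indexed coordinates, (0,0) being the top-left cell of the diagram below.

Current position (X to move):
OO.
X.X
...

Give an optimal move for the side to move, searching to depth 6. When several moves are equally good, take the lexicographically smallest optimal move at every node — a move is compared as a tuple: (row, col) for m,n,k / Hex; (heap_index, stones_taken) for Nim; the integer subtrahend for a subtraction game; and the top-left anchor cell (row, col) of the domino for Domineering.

ply 1, X at OO./X.X/... | (0,2)=+1→OOX/X.X/...*; (1,1)=-1→OO./XXX/...; (2,0)=-1→OO./X.X/X..; (2,1)=-1→OO./X.X/.X.; (2,2)=-1→OO./X.X/..X
ply 2, O at OOX/X.X/... | (1,1)=-1→OOX/XOX/...*; (2,0)=-1→OOX/X.X/O..; (2,1)=-1→OOX/X.X/.O.; (2,2)=-1→OOX/X.X/..O
ply 3, X at OOX/XOX/... | (2,0)=+1→OOX/XOX/X..*; (2,1)=+1→OOX/XOX/.X.; (2,2)=+1→OOX/XOX/..X
ply 4, O at OOX/XOX/X.. | (2,1)=-1→OOX/XOX/XO.*; (2,2)=-1→OOX/XOX/X.O
ply 5, X at OOX/XOX/XO. | (2,2)=+1→OOX/XOX/XOX*
ply 6: OOX/XOX/XOX is terminal -1 (O); from OO./X.X/... depth 6

X's best at [OO./X.X/...]: (0,2)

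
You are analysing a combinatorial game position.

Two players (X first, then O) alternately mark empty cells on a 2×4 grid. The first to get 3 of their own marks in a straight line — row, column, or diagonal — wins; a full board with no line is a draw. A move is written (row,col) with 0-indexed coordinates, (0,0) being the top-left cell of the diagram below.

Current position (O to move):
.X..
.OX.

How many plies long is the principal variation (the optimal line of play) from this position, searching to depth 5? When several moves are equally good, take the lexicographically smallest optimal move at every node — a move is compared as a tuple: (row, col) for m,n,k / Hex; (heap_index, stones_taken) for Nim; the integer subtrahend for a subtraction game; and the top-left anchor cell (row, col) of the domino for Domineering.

PV length from [.X../.OX.]: 5 plies

ply 1, O at .X../.OX. | (0,0)=+0→OX../.OX.*; (0,2)=+0→.XO./.OX.; (0,3)=+0→.X.O/.OX.; (1,0)=-1→.X../OOX.; (1,3)=-1→.X../.OXO
ply 2, X at OX../.OX. | (0,2)=+0→OXX./.OX.*; (0,3)=+0→OX.X/.OX.; (1,0)=+0→OX../XOX.; (1,3)=+0→OX../.OXX
ply 3, O at OXX./.OX. | (0,3)=+0→OXXO/.OX.*; (1,0)=-1→OXX./OOX.; (1,3)=-1→OXX./.OXO
ply 4, X at OXXO/.OX. | (1,0)=+0→OXXO/XOX.*; (1,3)=+0→OXXO/.OXX
ply 5, O at OXXO/XOX. | (1,3)=+0→OXXO/XOXO*
ply 6: OXXO/XOXO is terminal +0 (X); from .X../.OX. depth 5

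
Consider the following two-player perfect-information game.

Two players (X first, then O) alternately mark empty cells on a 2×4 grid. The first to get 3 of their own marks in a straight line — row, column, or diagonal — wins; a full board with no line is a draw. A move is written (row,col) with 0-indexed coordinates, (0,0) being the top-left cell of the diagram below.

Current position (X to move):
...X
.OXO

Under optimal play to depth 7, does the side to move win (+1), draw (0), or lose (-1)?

value(...X/.OXO, X) = 0

p1 X@[...X/.OXO]: (0,0)[X..X/.OXO]+0* (0,1)[.X.X/.OXO]+0 (0,2)[..XX/.OXO]+0 (1,0)[...X/XOXO]+0
p2 O@[X..X/.OXO]: (0,1)[XO.X/.OXO]+0* (0,2)[X.OX/.OXO]+0 (1,0)[X..X/OOXO]+0
p3 X@[XO.X/.OXO]: (0,2)[XOXX/.OXO]+0* (1,0)[XO.X/XOXO]+0
p4 O@[XOXX/.OXO]: (1,0)[XOXX/OOXO]+0*
p5 X@[XOXX/OOXO] terminal +0; root [...X/.OXO] d7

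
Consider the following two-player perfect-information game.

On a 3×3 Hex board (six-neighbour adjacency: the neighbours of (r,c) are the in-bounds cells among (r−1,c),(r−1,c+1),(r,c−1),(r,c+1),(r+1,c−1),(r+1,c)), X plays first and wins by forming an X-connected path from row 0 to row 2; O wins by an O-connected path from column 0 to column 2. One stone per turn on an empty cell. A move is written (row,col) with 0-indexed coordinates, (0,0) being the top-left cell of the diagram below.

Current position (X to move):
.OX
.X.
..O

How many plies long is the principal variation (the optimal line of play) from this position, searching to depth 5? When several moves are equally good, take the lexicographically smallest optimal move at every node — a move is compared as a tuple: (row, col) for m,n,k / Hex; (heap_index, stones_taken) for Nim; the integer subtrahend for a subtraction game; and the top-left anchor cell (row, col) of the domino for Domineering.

PV length from [.OX/.X./..O]: 5 plies

p1 X@[.OX/.X./..O]: (0,0)[XOX/.X./..O]+1* (1,0)[.OX/XX./..O]+1 (1,2)[.OX/.XX/..O]+1 (2,0)[.OX/.X./X.O]+1 (2,1)[.OX/.X./.XO]+1
p2 O@[XOX/.X./..O]: (1,0)[XOX/OX./..O]-1* (1,2)[XOX/.XO/..O]-1 (2,0)[XOX/.X./O.O]-1 (2,1)[XOX/.X./.OO]-1
p3 X@[XOX/OX./..O]: (1,2)[XOX/OXX/..O]+1* (2,0)[XOX/OX./X.O]+1 (2,1)[XOX/OX./.XO]+1
p4 O@[XOX/OXX/..O]: (2,0)[XOX/OXX/O.O]-1* (2,1)[XOX/OXX/.OO]-1
p5 X@[XOX/OXX/O.O]: (2,1)[XOX/OXX/OXO]+1*
p6 O@[XOX/OXX/OXO] terminal -1; root [.OX/.X./..O] d5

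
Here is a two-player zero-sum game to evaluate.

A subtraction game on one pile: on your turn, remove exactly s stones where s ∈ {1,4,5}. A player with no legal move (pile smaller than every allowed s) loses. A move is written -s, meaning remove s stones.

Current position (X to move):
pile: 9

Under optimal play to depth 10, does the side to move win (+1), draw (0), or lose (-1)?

value(9, X) = +1

p1 X@[9]: -1[8]+1* -4[5]-1 -5[4]-1
p2 O@[8]: -1[7]-1* -4[4]-1 -5[3]-1
p3 X@[7]: -1[6]-1 -4[3]-1 -5[2]+1*
p4 O@[2]: -1[1]-1*
p5 X@[1]: -1[0]+1*
p6 O@[0] terminal -1; root [9] d10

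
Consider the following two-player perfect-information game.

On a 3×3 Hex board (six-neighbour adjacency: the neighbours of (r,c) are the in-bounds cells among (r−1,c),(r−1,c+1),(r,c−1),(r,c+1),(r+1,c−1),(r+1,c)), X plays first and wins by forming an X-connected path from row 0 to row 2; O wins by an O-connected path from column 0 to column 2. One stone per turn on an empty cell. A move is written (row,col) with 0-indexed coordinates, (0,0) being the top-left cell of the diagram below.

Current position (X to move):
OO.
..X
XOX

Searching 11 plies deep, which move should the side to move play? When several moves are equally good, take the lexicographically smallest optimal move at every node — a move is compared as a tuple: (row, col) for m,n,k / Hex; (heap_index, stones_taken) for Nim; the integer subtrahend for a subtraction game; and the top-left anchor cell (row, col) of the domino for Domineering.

[OO./..X/XOX] X move#1: (0,2):+1/OOX/..X/XOX*, (1,0):-1/OO./X.X/XOX, (1,1):-1/OO./.XX/XOX
[OOX/..X/XOX] end (terminal -1, O#2); searched OO./..X/XOX to 11

X's best at [OO./..X/XOX]: (0,2)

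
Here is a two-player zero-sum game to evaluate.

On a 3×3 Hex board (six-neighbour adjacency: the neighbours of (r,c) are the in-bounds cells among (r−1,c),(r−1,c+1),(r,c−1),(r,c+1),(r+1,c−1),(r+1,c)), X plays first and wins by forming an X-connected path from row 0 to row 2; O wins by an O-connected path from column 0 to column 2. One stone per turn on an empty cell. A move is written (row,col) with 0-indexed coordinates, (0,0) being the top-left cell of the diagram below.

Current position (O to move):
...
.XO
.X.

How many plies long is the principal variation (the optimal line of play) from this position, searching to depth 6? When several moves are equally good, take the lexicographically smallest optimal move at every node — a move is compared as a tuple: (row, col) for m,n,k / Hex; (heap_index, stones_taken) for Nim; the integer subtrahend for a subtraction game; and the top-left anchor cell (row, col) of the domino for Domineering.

p1 O@[.../.XO/.X.]: (0,0)[O../.XO/.X.]-1* (0,1)[.O./.XO/.X.]-1 (0,2)[..O/.XO/.X.]-1 (1,0)[.../OXO/.X.]-1 (2,0)[.../.XO/OX.]-1 (2,2)[.../.XO/.XO]-1
p2 X@[O../.XO/.X.]: (0,1)[OX./.XO/.X.]+1* (0,2)[O.X/.XO/.X.]+1 (1,0)[O../XXO/.X.]+1 (2,0)[O../.XO/XX.]+1 (2,2)[O../.XO/.XX]+1
p3 O@[OX./.XO/.X.] terminal -1; root [.../.XO/.X.] d6

PV length from [.../.XO/.X.]: 2 plies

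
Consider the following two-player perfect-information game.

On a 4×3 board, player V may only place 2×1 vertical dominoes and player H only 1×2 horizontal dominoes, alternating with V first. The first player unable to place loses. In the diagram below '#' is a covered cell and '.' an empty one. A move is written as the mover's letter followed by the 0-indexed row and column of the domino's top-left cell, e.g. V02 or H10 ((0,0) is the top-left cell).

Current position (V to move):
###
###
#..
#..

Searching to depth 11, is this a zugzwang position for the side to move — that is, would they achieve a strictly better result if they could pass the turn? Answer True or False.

[###/###/#../#..] V move#1: V21:+1/###/###/##./##.*, V22:+1/###/###/#.#/#.#
[###/###/##./##.] end (terminal -1, H#2); searched ###/###/#../#.. to 11
pass branch (H moves first from the same position):
  | [###/###/#../#..] H move#1: H21:+1/###/###/###/#..*, H31:+1/###/###/#../###
  | [###/###/###/#..] end (terminal -1, V#2); searched ###/###/#../#.. to 11
V moving scores +1; V passing scores -1

zugzwang(###/###/#../#.., V) = False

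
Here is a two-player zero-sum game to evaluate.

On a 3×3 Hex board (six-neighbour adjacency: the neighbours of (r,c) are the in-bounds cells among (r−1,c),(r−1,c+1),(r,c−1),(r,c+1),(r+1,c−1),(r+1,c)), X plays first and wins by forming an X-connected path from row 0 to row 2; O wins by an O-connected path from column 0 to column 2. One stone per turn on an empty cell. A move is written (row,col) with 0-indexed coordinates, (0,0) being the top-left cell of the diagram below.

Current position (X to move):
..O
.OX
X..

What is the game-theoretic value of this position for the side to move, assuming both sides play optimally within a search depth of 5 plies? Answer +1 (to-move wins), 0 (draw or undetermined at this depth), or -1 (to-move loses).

value(..O/.OX/X.., X) = +1

ply 1, X at ..O/.OX/X.. | (0,0)=-1→X.O/.OX/X..; (0,1)=-1→.XO/.OX/X..; (1,0)=+1→..O/XOX/X..*; (2,1)=-1→..O/.OX/XX.; (2,2)=-1→..O/.OX/X.X
ply 2, O at ..O/XOX/X.. | (0,0)=-1→O.O/XOX/X..*; (0,1)=-1→.OO/XOX/X..; (2,1)=-1→..O/XOX/XO.; (2,2)=-1→..O/XOX/X.O
ply 3, X at O.O/XOX/X.. | (0,1)=+1→OXO/XOX/X..*; (2,1)=-1→O.O/XOX/XX.; (2,2)=-1→O.O/XOX/X.X
ply 4: OXO/XOX/X.. is terminal -1 (O); from ..O/.OX/X.. depth 5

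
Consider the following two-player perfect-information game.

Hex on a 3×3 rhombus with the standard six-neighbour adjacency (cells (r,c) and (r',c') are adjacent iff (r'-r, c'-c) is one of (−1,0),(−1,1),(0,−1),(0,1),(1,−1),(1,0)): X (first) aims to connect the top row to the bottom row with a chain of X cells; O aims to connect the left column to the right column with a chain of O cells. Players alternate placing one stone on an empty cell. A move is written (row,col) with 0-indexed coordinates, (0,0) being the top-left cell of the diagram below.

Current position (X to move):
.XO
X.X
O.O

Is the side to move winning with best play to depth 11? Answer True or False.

ply 1, X at .XO/X.X/O.O | (0,0)=-1→XXO/X.X/O.O*; (1,1)=-1→.XO/XXX/O.O; (2,1)=-1→.XO/X.X/OXO
ply 2, O at XXO/X.X/O.O | (1,1)=+1→XXO/XOX/O.O*; (2,1)=+1→XXO/X.X/OOO
ply 3: XXO/XOX/O.O is terminal -1 (X); from .XO/X.X/O.O depth 11

X winning at [.XO/X.X/O.O]: False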